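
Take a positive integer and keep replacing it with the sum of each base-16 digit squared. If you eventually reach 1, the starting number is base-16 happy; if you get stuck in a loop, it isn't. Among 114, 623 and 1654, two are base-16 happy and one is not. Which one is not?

623

114: 114 → 53 → 34 → 8 → 64 → 16 → 1  — reaches 1 (base-16 happy)
623: 623 → 265 → 82 → 29 → 170 → 200 → 208 → 169 → 181 → 146 → 85 → 50 → 13 → 169  — repeats 169 (not base-16 happy)
1654: 1654 → 121 → 130 → 68 → 32 → 4 → 16 → 1  — reaches 1 (base-16 happy)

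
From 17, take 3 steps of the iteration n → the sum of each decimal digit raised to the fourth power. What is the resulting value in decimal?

17 → 1⁴ + 7⁴ = 1 + 2401 = 2402
2402 → 2⁴ + 4⁴ + 0⁴ + 2⁴ = 16 + 256 + 0 + 16 = 288
288 → 2⁴ + 8⁴ + 8⁴ = 16 + 4096 + 4096 = 8208

8208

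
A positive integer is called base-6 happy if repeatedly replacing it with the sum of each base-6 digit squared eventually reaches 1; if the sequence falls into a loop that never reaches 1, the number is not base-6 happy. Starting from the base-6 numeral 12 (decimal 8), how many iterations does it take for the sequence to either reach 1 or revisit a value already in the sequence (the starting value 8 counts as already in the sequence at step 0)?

9

8 = (1,2)_6 → 1² + 2² = 1 + 4 = 5
5 = (5)_6 → 5² = 25
25 = (4,1)_6 → 4² + 1² = 16 + 1 = 17
17 = (2,5)_6 → 2² + 5² = 4 + 25 = 29
29 = (4,5)_6 → 4² + 5² = 16 + 25 = 41
41 = (1,0,5)_6 → 1² + 0² + 5² = 1 + 0 + 25 = 26
26 = (4,2)_6 → 4² + 2² = 16 + 4 = 20
20 = (3,2)_6 → 3² + 2² = 9 + 4 = 13
13 = (2,1)_6 → 2² + 1² = 4 + 1 = 5  — 5 repeats.
That took 9 steps.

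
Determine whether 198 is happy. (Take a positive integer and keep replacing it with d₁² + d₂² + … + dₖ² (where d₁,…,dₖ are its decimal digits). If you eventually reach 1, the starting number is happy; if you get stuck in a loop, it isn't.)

not happy

198 → 146
146 → 53
53 → 34
34 → 25
25 → 29
29 → 85
85 → 89
89 → 145
145 → 42
42 → 20
20 → 4
4 → 16
16 → 37
37 → 58
58 → 89  — 89 already seen; the sequence cycles without reaching 1.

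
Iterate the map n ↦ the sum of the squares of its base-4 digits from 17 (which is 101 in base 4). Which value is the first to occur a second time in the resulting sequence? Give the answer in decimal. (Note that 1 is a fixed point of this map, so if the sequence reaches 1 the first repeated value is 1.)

17 = (1,0,1)_4 → 1² + 0² + 1² = 2
2 = (2)_4 → 2² = 4
4 = (1,0)_4 → 1² + 0² = 1  — reached the fixed point 1.
1 → 1, so 1 is the first repeated value.

1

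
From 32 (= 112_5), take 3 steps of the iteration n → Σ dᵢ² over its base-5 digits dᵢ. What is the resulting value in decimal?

4

32 = (1,1,2)_5 → 1² + 1² + 2² = 6
6 = (1,1)_5 → 1² + 1² = 2
2 = (2)_5 → 2² = 4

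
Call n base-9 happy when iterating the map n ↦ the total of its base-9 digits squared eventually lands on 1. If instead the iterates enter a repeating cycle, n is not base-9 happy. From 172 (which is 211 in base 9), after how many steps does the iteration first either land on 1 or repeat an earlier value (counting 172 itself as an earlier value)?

5

172 = (2,1,1)_9 → 6
6 = (6)_9 → 36
36 = (4,0)_9 → 16
16 = (1,7)_9 → 50
50 = (5,5)_9 → 50  — 50 repeats.
That took 5 steps.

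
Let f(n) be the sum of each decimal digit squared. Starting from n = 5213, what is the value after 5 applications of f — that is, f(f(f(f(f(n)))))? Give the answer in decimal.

61

5213 → 5² + 2² + 1² + 3² = 39
39 → 3² + 9² = 90
90 → 9² + 0² = 81
81 → 8² + 1² = 65
65 → 6² + 5² = 61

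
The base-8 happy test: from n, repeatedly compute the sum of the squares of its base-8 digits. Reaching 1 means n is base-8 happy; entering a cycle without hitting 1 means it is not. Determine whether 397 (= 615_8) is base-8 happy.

397 = (6,1,5)_8 → 6² + 1² + 5² = 36 + 1 + 25 = 62
62 = (7,6)_8 → 7² + 6² = 49 + 36 = 85
85 = (1,2,5)_8 → 1² + 2² + 5² = 1 + 4 + 25 = 30
30 = (3,6)_8 → 3² + 6² = 9 + 36 = 45
45 = (5,5)_8 → 5² + 5² = 25 + 25 = 50
50 = (6,2)_8 → 6² + 2² = 36 + 4 = 40
40 = (5,0)_8 → 5² + 0² = 25 + 0 = 25
25 = (3,1)_8 → 3² + 1² = 9 + 1 = 10
10 = (1,2)_8 → 1² + 2² = 1 + 4 = 5
5 = (5)_8 → 5² = 25  — 25 already seen; the sequence cycles without reaching 1.

not base-8 happy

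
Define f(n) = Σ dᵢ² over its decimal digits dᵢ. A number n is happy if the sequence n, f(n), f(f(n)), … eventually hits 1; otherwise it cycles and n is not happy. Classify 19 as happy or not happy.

19 → 1² + 9² = 1 + 81 = 82
82 → 8² + 2² = 64 + 4 = 68
68 → 6² + 8² = 36 + 64 = 100
100 → 1² + 0² + 0² = 1 + 0 + 0 = 1  — reached 1.

happy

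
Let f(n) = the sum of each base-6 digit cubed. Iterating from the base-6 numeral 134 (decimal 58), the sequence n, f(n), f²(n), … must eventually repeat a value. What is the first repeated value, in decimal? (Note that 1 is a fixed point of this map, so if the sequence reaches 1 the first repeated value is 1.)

58 = (1,3,4)_6 → 1³ + 3³ + 4³ = 92
92 = (2,3,2)_6 → 2³ + 3³ + 2³ = 43
43 = (1,1,1)_6 → 1³ + 1³ + 1³ = 3
3 = (3)_6 → 3³ = 27
27 = (4,3)_6 → 4³ + 3³ = 91
91 = (2,3,1)_6 → 2³ + 3³ + 1³ = 36
36 = (1,0,0)_6 → 1³ + 0³ + 0³ = 1  — reached the fixed point 1.
1 → 1, so 1 is the first repeated value.

1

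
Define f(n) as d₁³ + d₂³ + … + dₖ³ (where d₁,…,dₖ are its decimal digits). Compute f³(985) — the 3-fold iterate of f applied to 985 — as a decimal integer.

985 → 1366
1366 → 460
460 → 280

280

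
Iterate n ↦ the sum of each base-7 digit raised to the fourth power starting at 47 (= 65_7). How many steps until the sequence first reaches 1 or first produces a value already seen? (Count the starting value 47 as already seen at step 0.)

47 = (6,5)_7 → 6⁴ + 5⁴ = 1921
1921 = (5,4,1,3)_7 → 5⁴ + 4⁴ + 1⁴ + 3⁴ = 963
963 = (2,5,4,4)_7 → 2⁴ + 5⁴ + 4⁴ + 4⁴ = 1153
1153 = (3,2,3,5)_7 → 3⁴ + 2⁴ + 3⁴ + 5⁴ = 803
803 = (2,2,2,5)_7 → 2⁴ + 2⁴ + 2⁴ + 5⁴ = 673
673 = (1,6,5,1)_7 → 1⁴ + 6⁴ + 5⁴ + 1⁴ = 1923
1923 = (5,4,1,5)_7 → 5⁴ + 4⁴ + 1⁴ + 5⁴ = 1507
1507 = (4,2,5,2)_7 → 4⁴ + 2⁴ + 5⁴ + 2⁴ = 913
913 = (2,4,4,3)_7 → 2⁴ + 4⁴ + 4⁴ + 3⁴ = 609
609 = (1,5,3,0)_7 → 1⁴ + 5⁴ + 3⁴ + 0⁴ = 707
707 = (2,0,3,0)_7 → 2⁴ + 0⁴ + 3⁴ + 0⁴ = 97
97 = (1,6,6)_7 → 1⁴ + 6⁴ + 6⁴ = 2593
2593 = (1,0,3,6,3)_7 → 1⁴ + 0⁴ + 3⁴ + 6⁴ + 3⁴ = 1459
1459 = (4,1,5,3)_7 → 4⁴ + 1⁴ + 5⁴ + 3⁴ = 963  — 963 repeats.
That took 14 steps.

14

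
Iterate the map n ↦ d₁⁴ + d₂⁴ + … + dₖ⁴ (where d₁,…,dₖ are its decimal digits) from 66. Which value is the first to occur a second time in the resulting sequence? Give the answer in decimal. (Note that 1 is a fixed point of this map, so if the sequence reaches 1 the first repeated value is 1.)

66 → 6⁴ + 6⁴ = 1296 + 1296 = 2592
2592 → 2⁴ + 5⁴ + 9⁴ + 2⁴ = 16 + 625 + 6561 + 16 = 7218
7218 → 7⁴ + 2⁴ + 1⁴ + 8⁴ = 2401 + 16 + 1 + 4096 = 6514
6514 → 6⁴ + 5⁴ + 1⁴ + 4⁴ = 1296 + 625 + 1 + 256 = 2178
2178 → 2⁴ + 1⁴ + 7⁴ + 8⁴ = 16 + 1 + 2401 + 4096 = 6514  — 6514 already appeared earlier.

6514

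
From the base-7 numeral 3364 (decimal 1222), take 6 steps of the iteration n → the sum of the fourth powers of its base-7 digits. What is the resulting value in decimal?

1222 = (3,3,6,4)_7 → 3⁴ + 3⁴ + 6⁴ + 4⁴ = 81 + 81 + 1296 + 256 = 1714
1714 = (4,6,6,6)_7 → 4⁴ + 6⁴ + 6⁴ + 6⁴ = 256 + 1296 + 1296 + 1296 = 4144
4144 = (1,5,0,4,0)_7 → 1⁴ + 5⁴ + 0⁴ + 4⁴ + 0⁴ = 1 + 625 + 0 + 256 + 0 = 882
882 = (2,4,0,0)_7 → 2⁴ + 4⁴ + 0⁴ + 0⁴ = 16 + 256 + 0 + 0 = 272
272 = (5,3,6)_7 → 5⁴ + 3⁴ + 6⁴ = 625 + 81 + 1296 = 2002
2002 = (5,5,6,0)_7 → 5⁴ + 5⁴ + 6⁴ + 0⁴ = 625 + 625 + 1296 + 0 = 2546

2546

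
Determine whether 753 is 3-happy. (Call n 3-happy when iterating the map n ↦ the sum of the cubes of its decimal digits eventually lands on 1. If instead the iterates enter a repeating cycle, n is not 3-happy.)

not 3-happy

753 → 7³ + 5³ + 3³ = 343 + 125 + 27 = 495
495 → 4³ + 9³ + 5³ = 64 + 729 + 125 = 918
918 → 9³ + 1³ + 8³ = 729 + 1 + 512 = 1242
1242 → 1³ + 2³ + 4³ + 2³ = 1 + 8 + 64 + 8 = 81
81 → 8³ + 1³ = 512 + 1 = 513
513 → 5³ + 1³ + 3³ = 125 + 1 + 27 = 153
153 → 1³ + 5³ + 3³ = 1 + 125 + 27 = 153  — 153 already seen; the sequence cycles without reaching 1.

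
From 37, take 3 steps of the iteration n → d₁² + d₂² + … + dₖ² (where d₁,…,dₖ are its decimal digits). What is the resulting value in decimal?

37 → 3² + 7² = 58
58 → 5² + 8² = 89
89 → 8² + 9² = 145

145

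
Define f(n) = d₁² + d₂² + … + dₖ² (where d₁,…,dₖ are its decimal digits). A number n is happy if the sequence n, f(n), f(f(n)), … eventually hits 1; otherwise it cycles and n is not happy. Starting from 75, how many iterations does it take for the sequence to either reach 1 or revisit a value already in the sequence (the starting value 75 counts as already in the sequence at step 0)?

12

75 → 7² + 5² = 49 + 25 = 74
74 → 7² + 4² = 49 + 16 = 65
65 → 6² + 5² = 36 + 25 = 61
61 → 6² + 1² = 36 + 1 = 37
37 → 3² + 7² = 9 + 49 = 58
58 → 5² + 8² = 25 + 64 = 89
89 → 8² + 9² = 64 + 81 = 145
145 → 1² + 4² + 5² = 1 + 16 + 25 = 42
42 → 4² + 2² = 16 + 4 = 20
20 → 2² + 0² = 4 + 0 = 4
4 → 4² = 16
16 → 1² + 6² = 1 + 36 = 37  — 37 repeats.
That took 12 steps.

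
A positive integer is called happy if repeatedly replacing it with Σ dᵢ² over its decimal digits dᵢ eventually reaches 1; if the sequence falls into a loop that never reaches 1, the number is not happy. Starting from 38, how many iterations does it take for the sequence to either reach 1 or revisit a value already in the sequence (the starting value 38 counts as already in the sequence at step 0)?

10

38 → 73
73 → 58
58 → 89
89 → 145
145 → 42
42 → 20
20 → 4
4 → 16
16 → 37
37 → 58  — 58 repeats.
That took 10 steps.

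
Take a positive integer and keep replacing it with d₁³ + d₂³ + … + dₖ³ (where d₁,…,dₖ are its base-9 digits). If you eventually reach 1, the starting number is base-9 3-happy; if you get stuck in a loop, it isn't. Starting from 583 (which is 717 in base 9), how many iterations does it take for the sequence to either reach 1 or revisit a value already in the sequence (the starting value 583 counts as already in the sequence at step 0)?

583 = (7,1,7)_9 → 7³ + 1³ + 7³ = 343 + 1 + 343 = 687
687 = (8,4,3)_9 → 8³ + 4³ + 3³ = 512 + 64 + 27 = 603
603 = (7,4,0)_9 → 7³ + 4³ + 0³ = 343 + 64 + 0 = 407
407 = (5,0,2)_9 → 5³ + 0³ + 2³ = 125 + 0 + 8 = 133
133 = (1,5,7)_9 → 1³ + 5³ + 7³ = 1 + 125 + 343 = 469
469 = (5,7,1)_9 → 5³ + 7³ + 1³ = 125 + 343 + 1 = 469  — 469 repeats.
That took 6 steps.

6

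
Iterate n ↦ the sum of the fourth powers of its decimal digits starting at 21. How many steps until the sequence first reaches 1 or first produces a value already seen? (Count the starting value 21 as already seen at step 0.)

21 → 17
17 → 2402
2402 → 288
288 → 8208
8208 → 8208  — 8208 repeats.
That took 5 steps.

5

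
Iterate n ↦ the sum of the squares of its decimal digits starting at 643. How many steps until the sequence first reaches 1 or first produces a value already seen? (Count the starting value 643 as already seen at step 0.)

643 → 6² + 4² + 3² = 36 + 16 + 9 = 61
61 → 6² + 1² = 36 + 1 = 37
37 → 3² + 7² = 9 + 49 = 58
58 → 5² + 8² = 25 + 64 = 89
89 → 8² + 9² = 64 + 81 = 145
145 → 1² + 4² + 5² = 1 + 16 + 25 = 42
42 → 4² + 2² = 16 + 4 = 20
20 → 2² + 0² = 4 + 0 = 4
4 → 4² = 16
16 → 1² + 6² = 1 + 36 = 37  — 37 repeats.
That took 10 steps.

10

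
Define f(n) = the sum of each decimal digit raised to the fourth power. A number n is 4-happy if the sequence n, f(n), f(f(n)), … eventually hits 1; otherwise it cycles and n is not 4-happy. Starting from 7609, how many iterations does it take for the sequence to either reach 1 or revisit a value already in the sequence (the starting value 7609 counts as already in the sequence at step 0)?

14

7609 → 7⁴ + 6⁴ + 0⁴ + 9⁴ = 2401 + 1296 + 0 + 6561 = 10258
10258 → 1⁴ + 0⁴ + 2⁴ + 5⁴ + 8⁴ = 1 + 0 + 16 + 625 + 4096 = 4738
4738 → 4⁴ + 7⁴ + 3⁴ + 8⁴ = 256 + 2401 + 81 + 4096 = 6834
6834 → 6⁴ + 8⁴ + 3⁴ + 4⁴ = 1296 + 4096 + 81 + 256 = 5729
5729 → 5⁴ + 7⁴ + 2⁴ + 9⁴ = 625 + 2401 + 16 + 6561 = 9603
9603 → 9⁴ + 6⁴ + 0⁴ + 3⁴ = 6561 + 1296 + 0 + 81 = 7938
7938 → 7⁴ + 9⁴ + 3⁴ + 8⁴ = 2401 + 6561 + 81 + 4096 = 13139
13139 → 1⁴ + 3⁴ + 1⁴ + 3⁴ + 9⁴ = 1 + 81 + 1 + 81 + 6561 = 6725
6725 → 6⁴ + 7⁴ + 2⁴ + 5⁴ = 1296 + 2401 + 16 + 625 = 4338
4338 → 4⁴ + 3⁴ + 3⁴ + 8⁴ = 256 + 81 + 81 + 4096 = 4514
4514 → 4⁴ + 5⁴ + 1⁴ + 4⁴ = 256 + 625 + 1 + 256 = 1138
1138 → 1⁴ + 1⁴ + 3⁴ + 8⁴ = 1 + 1 + 81 + 4096 = 4179
4179 → 4⁴ + 1⁴ + 7⁴ + 9⁴ = 256 + 1 + 2401 + 6561 = 9219
9219 → 9⁴ + 2⁴ + 1⁴ + 9⁴ = 6561 + 16 + 1 + 6561 = 13139  — 13139 repeats.
That took 14 steps.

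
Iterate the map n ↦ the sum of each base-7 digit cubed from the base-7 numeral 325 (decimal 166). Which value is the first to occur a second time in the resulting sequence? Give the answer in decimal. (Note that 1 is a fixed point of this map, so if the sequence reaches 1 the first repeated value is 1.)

244

166 = (3,2,5)_7 → 160
160 = (3,1,6)_7 → 244
244 = (4,6,6)_7 → 496
496 = (1,3,0,6)_7 → 244  — 244 already appeared earlier.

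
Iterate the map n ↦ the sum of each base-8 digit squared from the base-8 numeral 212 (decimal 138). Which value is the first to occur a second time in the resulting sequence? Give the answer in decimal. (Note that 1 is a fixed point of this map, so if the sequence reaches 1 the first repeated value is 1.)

4

138 = (2,1,2)_8 → 9
9 = (1,1)_8 → 2
2 = (2)_8 → 4
4 = (4)_8 → 16
16 = (2,0)_8 → 4  — 4 already appeared earlier.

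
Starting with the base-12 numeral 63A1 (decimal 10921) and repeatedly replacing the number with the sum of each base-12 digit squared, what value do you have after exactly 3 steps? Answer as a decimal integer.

25

10921 = (6,3,10,1)_12 → 146
146 = (1,0,2)_12 → 5
5 = (5)_12 → 25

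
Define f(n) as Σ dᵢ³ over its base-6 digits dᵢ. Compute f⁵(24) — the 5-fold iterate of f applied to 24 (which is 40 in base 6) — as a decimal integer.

24 = (4,0)_6 → 4³ + 0³ = 64 + 0 = 64
64 = (1,4,4)_6 → 1³ + 4³ + 4³ = 1 + 64 + 64 = 129
129 = (3,3,3)_6 → 3³ + 3³ + 3³ = 27 + 27 + 27 = 81
81 = (2,1,3)_6 → 2³ + 1³ + 3³ = 8 + 1 + 27 = 36
36 = (1,0,0)_6 → 1³ + 0³ + 0³ = 1 + 0 + 0 = 1

1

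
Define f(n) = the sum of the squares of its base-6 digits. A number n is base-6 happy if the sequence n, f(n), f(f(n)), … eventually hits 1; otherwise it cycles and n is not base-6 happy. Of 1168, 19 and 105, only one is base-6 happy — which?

1168

1168: 1168 → 49 → 6 → 1  — reaches 1 (base-6 happy)
19: 19 → 10 → 17 → 29 → 41 → 26 → 20 → 13 → 5 → 25 → 17  — repeats 17 (not base-6 happy)
105: 105 → 38 → 5 → 25 → 17 → 29 → 41 → 26 → 20 → 13 → 5  — repeats 5 (not base-6 happy)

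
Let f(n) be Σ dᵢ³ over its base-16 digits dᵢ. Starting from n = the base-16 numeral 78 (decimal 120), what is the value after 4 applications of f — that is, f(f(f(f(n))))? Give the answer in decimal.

3600

120 = (7,8)_16 → 855
855 = (3,5,7)_16 → 495
495 = (1,14,15)_16 → 6120
6120 = (1,7,14,8)_16 → 3600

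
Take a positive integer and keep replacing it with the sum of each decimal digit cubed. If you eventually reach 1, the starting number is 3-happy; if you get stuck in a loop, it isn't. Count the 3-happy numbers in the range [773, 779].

1

773: 773 → 713 → 371 → 371  (repeats 371)
774: 774 → 750 → 468 → 792 → 1080 → 513 → 153 → 153  (repeats 153)
775: 775 → 811 → 514 → 190 → 730 → 370 → 370  (repeats 370)
776: 776 → 902 → 737 → 713 → 371 → 371  (repeats 371)
777: 777 → 1029 → 738 → 882 → 1032 → 36 → 243 → 99 → 1458 → 702 → 351 → 153 → 153  (repeats 153)
778: 778 → 1198 → 1243 → 100 → 1  (reaches 1)
779: 779 → 1415 → 191 → 731 → 371 → 371  (repeats 371)
3-happy: 778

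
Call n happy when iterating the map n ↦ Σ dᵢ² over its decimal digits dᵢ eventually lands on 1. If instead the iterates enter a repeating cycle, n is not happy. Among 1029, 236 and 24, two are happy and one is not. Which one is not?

1029: 1029 → 86 → 100 → 1  — reaches 1 (happy)
236: 236 → 49 → 97 → 130 → 10 → 1  — reaches 1 (happy)
24: 24 → 20 → 4 → 16 → 37 → 58 → 89 → 145 → 42 → 20  — repeats 20 (not happy)

24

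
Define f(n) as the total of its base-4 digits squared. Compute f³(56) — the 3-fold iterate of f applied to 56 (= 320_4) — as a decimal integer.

8

56 = (3,2,0)_4 → 3² + 2² + 0² = 13
13 = (3,1)_4 → 3² + 1² = 10
10 = (2,2)_4 → 2² + 2² = 8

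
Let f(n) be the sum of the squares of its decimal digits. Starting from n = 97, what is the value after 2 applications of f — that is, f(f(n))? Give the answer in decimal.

97 → 9² + 7² = 130
130 → 1² + 3² + 0² = 10

10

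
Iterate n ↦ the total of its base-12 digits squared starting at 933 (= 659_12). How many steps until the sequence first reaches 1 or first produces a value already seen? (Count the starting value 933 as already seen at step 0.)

933 = (6,5,9)_12 → 6² + 5² + 9² = 36 + 25 + 81 = 142
142 = (11,10)_12 → 11² + 10² = 121 + 100 = 221
221 = (1,6,5)_12 → 1² + 6² + 5² = 1 + 36 + 25 = 62
62 = (5,2)_12 → 5² + 2² = 25 + 4 = 29
29 = (2,5)_12 → 2² + 5² = 4 + 25 = 29  — 29 repeats.
That took 5 steps.

5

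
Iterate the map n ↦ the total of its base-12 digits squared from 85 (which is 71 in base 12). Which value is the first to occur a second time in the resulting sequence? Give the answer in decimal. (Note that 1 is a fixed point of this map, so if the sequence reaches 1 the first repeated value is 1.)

85 = (7,1)_12 → 7² + 1² = 49 + 1 = 50
50 = (4,2)_12 → 4² + 2² = 16 + 4 = 20
20 = (1,8)_12 → 1² + 8² = 1 + 64 = 65
65 = (5,5)_12 → 5² + 5² = 25 + 25 = 50  — 50 already appeared earlier.

50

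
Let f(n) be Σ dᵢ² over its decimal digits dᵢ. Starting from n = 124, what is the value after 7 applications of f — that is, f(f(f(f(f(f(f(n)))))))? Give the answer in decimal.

124 → 1² + 2² + 4² = 1 + 4 + 16 = 21
21 → 2² + 1² = 4 + 1 = 5
5 → 5² = 25
25 → 2² + 5² = 4 + 25 = 29
29 → 2² + 9² = 4 + 81 = 85
85 → 8² + 5² = 64 + 25 = 89
89 → 8² + 9² = 64 + 81 = 145

145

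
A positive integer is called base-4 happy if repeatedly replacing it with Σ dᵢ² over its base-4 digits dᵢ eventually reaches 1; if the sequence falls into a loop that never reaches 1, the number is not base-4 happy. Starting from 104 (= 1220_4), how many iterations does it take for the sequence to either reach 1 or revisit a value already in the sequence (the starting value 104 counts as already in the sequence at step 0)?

104 = (1,2,2,0)_4 → 1² + 2² + 2² + 0² = 1 + 4 + 4 + 0 = 9
9 = (2,1)_4 → 2² + 1² = 4 + 1 = 5
5 = (1,1)_4 → 1² + 1² = 1 + 1 = 2
2 = (2)_4 → 2² = 4
4 = (1,0)_4 → 1² + 0² = 1 + 0 = 1  — reached 1.
That took 5 steps.

5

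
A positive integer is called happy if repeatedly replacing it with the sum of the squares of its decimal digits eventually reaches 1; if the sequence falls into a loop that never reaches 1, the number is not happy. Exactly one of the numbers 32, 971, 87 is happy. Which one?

32: 32 → 13 → 10 → 1  — reaches 1 (happy)
971: 971 → 131 → 11 → 2 → 4 → 16 → 37 → 58 → 89 → 145 → 42 → 20 → 4  — repeats 4 (not happy)
87: 87 → 113 → 11 → 2 → 4 → 16 → 37 → 58 → 89 → 145 → 42 → 20 → 4  — repeats 4 (not happy)

32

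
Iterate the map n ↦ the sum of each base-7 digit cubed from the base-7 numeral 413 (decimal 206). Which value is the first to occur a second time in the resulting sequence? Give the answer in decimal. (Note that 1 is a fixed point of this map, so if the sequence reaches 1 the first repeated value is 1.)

206 = (4,1,3)_7 → 92
92 = (1,6,1)_7 → 218
218 = (4,3,1)_7 → 92  — 92 already appeared earlier.

92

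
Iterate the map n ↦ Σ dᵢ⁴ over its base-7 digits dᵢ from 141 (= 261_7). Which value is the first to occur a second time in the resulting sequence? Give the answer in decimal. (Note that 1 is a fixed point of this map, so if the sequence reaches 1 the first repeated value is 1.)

1153

141 = (2,6,1)_7 → 2⁴ + 6⁴ + 1⁴ = 1313
1313 = (3,5,5,4)_7 → 3⁴ + 5⁴ + 5⁴ + 4⁴ = 1587
1587 = (4,4,2,5)_7 → 4⁴ + 4⁴ + 2⁴ + 5⁴ = 1153
1153 = (3,2,3,5)_7 → 3⁴ + 2⁴ + 3⁴ + 5⁴ = 803
803 = (2,2,2,5)_7 → 2⁴ + 2⁴ + 2⁴ + 5⁴ = 673
673 = (1,6,5,1)_7 → 1⁴ + 6⁴ + 5⁴ + 1⁴ = 1923
1923 = (5,4,1,5)_7 → 5⁴ + 4⁴ + 1⁴ + 5⁴ = 1507
1507 = (4,2,5,2)_7 → 4⁴ + 2⁴ + 5⁴ + 2⁴ = 913
913 = (2,4,4,3)_7 → 2⁴ + 4⁴ + 4⁴ + 3⁴ = 609
609 = (1,5,3,0)_7 → 1⁴ + 5⁴ + 3⁴ + 0⁴ = 707
707 = (2,0,3,0)_7 → 2⁴ + 0⁴ + 3⁴ + 0⁴ = 97
97 = (1,6,6)_7 → 1⁴ + 6⁴ + 6⁴ = 2593
2593 = (1,0,3,6,3)_7 → 1⁴ + 0⁴ + 3⁴ + 6⁴ + 3⁴ = 1459
1459 = (4,1,5,3)_7 → 4⁴ + 1⁴ + 5⁴ + 3⁴ = 963
963 = (2,5,4,4)_7 → 2⁴ + 5⁴ + 4⁴ + 4⁴ = 1153  — 1153 already appeared earlier.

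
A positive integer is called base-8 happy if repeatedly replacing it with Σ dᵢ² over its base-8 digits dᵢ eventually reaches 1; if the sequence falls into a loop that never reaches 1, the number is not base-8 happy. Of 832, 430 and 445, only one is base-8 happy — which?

832: 832 → 26 → 13 → 26  — repeats 26 (not base-8 happy)
430: 430 → 97 → 18 → 8 → 1  — reaches 1 (base-8 happy)
445: 445 → 110 → 62 → 85 → 30 → 45 → 50 → 40 → 25 → 10 → 5 → 25  — repeats 25 (not base-8 happy)

430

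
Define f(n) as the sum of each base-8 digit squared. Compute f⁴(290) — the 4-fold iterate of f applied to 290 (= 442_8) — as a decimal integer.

290 = (4,4,2)_8 → 4² + 4² + 2² = 36
36 = (4,4)_8 → 4² + 4² = 32
32 = (4,0)_8 → 4² + 0² = 16
16 = (2,0)_8 → 2² + 0² = 4

4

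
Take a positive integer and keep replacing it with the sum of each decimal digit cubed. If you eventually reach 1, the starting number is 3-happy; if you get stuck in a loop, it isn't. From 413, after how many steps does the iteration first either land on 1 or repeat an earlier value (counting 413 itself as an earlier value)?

5

413 → 4³ + 1³ + 3³ = 64 + 1 + 27 = 92
92 → 9³ + 2³ = 729 + 8 = 737
737 → 7³ + 3³ + 7³ = 343 + 27 + 343 = 713
713 → 7³ + 1³ + 3³ = 343 + 1 + 27 = 371
371 → 3³ + 7³ + 1³ = 27 + 343 + 1 = 371  — 371 repeats.
That took 5 steps.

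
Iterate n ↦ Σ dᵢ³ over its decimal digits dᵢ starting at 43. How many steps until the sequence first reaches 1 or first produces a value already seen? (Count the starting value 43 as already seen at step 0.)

4

43 → 4³ + 3³ = 91
91 → 9³ + 1³ = 730
730 → 7³ + 3³ + 0³ = 370
370 → 3³ + 7³ + 0³ = 370  — 370 repeats.
That took 4 steps.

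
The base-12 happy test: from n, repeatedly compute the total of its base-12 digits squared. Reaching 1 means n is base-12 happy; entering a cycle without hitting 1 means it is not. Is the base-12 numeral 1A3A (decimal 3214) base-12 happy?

3214 = (1,10,3,10)_12 → 1² + 10² + 3² + 10² = 1 + 100 + 9 + 100 = 210
210 = (1,5,6)_12 → 1² + 5² + 6² = 1 + 25 + 36 = 62
62 = (5,2)_12 → 5² + 2² = 25 + 4 = 29
29 = (2,5)_12 → 2² + 5² = 4 + 25 = 29  — 29 already seen; the sequence cycles without reaching 1.

not base-12 happy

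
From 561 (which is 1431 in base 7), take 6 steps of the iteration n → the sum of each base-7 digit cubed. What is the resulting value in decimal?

561 = (1,4,3,1)_7 → 1³ + 4³ + 3³ + 1³ = 93
93 = (1,6,2)_7 → 1³ + 6³ + 2³ = 225
225 = (4,4,1)_7 → 4³ + 4³ + 1³ = 129
129 = (2,4,3)_7 → 2³ + 4³ + 3³ = 99
99 = (2,0,1)_7 → 2³ + 0³ + 1³ = 9
9 = (1,2)_7 → 1³ + 2³ = 9

9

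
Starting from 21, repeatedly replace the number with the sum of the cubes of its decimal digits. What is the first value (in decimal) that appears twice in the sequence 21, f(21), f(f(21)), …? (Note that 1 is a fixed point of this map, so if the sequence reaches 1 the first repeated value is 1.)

21 → 2³ + 1³ = 9
9 → 9³ = 729
729 → 7³ + 2³ + 9³ = 1080
1080 → 1³ + 0³ + 8³ + 0³ = 513
513 → 5³ + 1³ + 3³ = 153
153 → 1³ + 5³ + 3³ = 153  — 153 already appeared earlier.

153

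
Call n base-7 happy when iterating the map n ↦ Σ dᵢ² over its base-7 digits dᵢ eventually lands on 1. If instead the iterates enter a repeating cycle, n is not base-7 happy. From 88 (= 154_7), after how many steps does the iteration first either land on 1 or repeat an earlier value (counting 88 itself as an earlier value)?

88 = (1,5,4)_7 → 1² + 5² + 4² = 1 + 25 + 16 = 42
42 = (6,0)_7 → 6² + 0² = 36 + 0 = 36
36 = (5,1)_7 → 5² + 1² = 25 + 1 = 26
26 = (3,5)_7 → 3² + 5² = 9 + 25 = 34
34 = (4,6)_7 → 4² + 6² = 16 + 36 = 52
52 = (1,0,3)_7 → 1² + 0² + 3² = 1 + 0 + 9 = 10
10 = (1,3)_7 → 1² + 3² = 1 + 9 = 10  — 10 repeats.
That took 7 steps.

7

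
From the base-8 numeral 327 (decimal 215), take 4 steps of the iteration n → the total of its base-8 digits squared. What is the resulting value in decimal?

215 = (3,2,7)_8 → 3² + 2² + 7² = 9 + 4 + 49 = 62
62 = (7,6)_8 → 7² + 6² = 49 + 36 = 85
85 = (1,2,5)_8 → 1² + 2² + 5² = 1 + 4 + 25 = 30
30 = (3,6)_8 → 3² + 6² = 9 + 36 = 45

45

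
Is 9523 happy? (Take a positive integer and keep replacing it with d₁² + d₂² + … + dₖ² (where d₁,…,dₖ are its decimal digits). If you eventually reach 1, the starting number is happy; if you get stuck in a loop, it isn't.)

not happy

9523 → 9² + 5² + 2² + 3² = 119
119 → 1² + 1² + 9² = 83
83 → 8² + 3² = 73
73 → 7² + 3² = 58
58 → 5² + 8² = 89
89 → 8² + 9² = 145
145 → 1² + 4² + 5² = 42
42 → 4² + 2² = 20
20 → 2² + 0² = 4
4 → 4² = 16
16 → 1² + 6² = 37
37 → 3² + 7² = 58  — 58 already seen; the sequence cycles without reaching 1.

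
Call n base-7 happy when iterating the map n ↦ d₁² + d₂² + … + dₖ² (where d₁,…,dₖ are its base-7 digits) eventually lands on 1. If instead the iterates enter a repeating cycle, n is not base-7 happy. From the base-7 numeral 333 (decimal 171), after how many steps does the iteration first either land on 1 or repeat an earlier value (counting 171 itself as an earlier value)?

3

171 = (3,3,3)_7 → 3² + 3² + 3² = 9 + 9 + 9 = 27
27 = (3,6)_7 → 3² + 6² = 9 + 36 = 45
45 = (6,3)_7 → 6² + 3² = 36 + 9 = 45  — 45 repeats.
That took 3 steps.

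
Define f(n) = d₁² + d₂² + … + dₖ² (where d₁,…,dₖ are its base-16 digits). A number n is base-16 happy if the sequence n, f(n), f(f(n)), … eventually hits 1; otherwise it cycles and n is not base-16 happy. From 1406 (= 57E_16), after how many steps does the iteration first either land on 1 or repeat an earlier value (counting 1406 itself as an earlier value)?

9

1406 = (5,7,14)_16 → 5² + 7² + 14² = 25 + 49 + 196 = 270
270 = (1,0,14)_16 → 1² + 0² + 14² = 1 + 0 + 196 = 197
197 = (12,5)_16 → 12² + 5² = 144 + 25 = 169
169 = (10,9)_16 → 10² + 9² = 100 + 81 = 181
181 = (11,5)_16 → 11² + 5² = 121 + 25 = 146
146 = (9,2)_16 → 9² + 2² = 81 + 4 = 85
85 = (5,5)_16 → 5² + 5² = 25 + 25 = 50
50 = (3,2)_16 → 3² + 2² = 9 + 4 = 13
13 = (13)_16 → 13² = 169  — 169 repeats.
That took 9 steps.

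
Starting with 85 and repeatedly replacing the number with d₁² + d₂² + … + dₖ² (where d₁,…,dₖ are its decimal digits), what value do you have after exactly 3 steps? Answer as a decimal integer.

85 → 89
89 → 145
145 → 42

42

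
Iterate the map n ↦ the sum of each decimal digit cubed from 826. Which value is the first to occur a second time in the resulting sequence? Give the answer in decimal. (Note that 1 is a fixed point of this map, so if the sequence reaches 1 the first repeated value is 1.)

370

826 → 8³ + 2³ + 6³ = 512 + 8 + 216 = 736
736 → 7³ + 3³ + 6³ = 343 + 27 + 216 = 586
586 → 5³ + 8³ + 6³ = 125 + 512 + 216 = 853
853 → 8³ + 5³ + 3³ = 512 + 125 + 27 = 664
664 → 6³ + 6³ + 4³ = 216 + 216 + 64 = 496
496 → 4³ + 9³ + 6³ = 64 + 729 + 216 = 1009
1009 → 1³ + 0³ + 0³ + 9³ = 1 + 0 + 0 + 729 = 730
730 → 7³ + 3³ + 0³ = 343 + 27 + 0 = 370
370 → 3³ + 7³ + 0³ = 27 + 343 + 0 = 370  — 370 already appeared earlier.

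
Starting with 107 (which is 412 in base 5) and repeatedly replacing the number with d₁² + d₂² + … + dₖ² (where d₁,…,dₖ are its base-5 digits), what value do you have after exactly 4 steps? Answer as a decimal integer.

107 = (4,1,2)_5 → 4² + 1² + 2² = 21
21 = (4,1)_5 → 4² + 1² = 17
17 = (3,2)_5 → 3² + 2² = 13
13 = (2,3)_5 → 2² + 3² = 13

13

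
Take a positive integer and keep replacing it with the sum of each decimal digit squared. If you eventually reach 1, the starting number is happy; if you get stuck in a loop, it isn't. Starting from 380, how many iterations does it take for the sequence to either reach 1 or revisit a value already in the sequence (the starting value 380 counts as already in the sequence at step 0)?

10

380 → 3² + 8² + 0² = 73
73 → 7² + 3² = 58
58 → 5² + 8² = 89
89 → 8² + 9² = 145
145 → 1² + 4² + 5² = 42
42 → 4² + 2² = 20
20 → 2² + 0² = 4
4 → 4² = 16
16 → 1² + 6² = 37
37 → 3² + 7² = 58  — 58 repeats.
That took 10 steps.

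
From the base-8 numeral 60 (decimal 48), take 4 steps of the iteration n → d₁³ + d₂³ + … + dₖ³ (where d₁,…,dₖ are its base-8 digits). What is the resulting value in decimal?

48 = (6,0)_8 → 6³ + 0³ = 216 + 0 = 216
216 = (3,3,0)_8 → 3³ + 3³ + 0³ = 27 + 27 + 0 = 54
54 = (6,6)_8 → 6³ + 6³ = 216 + 216 = 432
432 = (6,6,0)_8 → 6³ + 6³ + 0³ = 216 + 216 + 0 = 432

432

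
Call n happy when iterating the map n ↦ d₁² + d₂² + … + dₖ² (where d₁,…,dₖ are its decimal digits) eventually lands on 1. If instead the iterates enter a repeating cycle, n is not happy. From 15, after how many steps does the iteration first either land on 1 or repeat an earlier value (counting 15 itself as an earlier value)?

15 → 26
26 → 40
40 → 16
16 → 37
37 → 58
58 → 89
89 → 145
145 → 42
42 → 20
20 → 4
4 → 16  — 16 repeats.
That took 11 steps.

11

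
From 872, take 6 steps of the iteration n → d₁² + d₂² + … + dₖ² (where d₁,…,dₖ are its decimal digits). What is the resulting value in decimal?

872 → 8² + 7² + 2² = 117
117 → 1² + 1² + 7² = 51
51 → 5² + 1² = 26
26 → 2² + 6² = 40
40 → 4² + 0² = 16
16 → 1² + 6² = 37

37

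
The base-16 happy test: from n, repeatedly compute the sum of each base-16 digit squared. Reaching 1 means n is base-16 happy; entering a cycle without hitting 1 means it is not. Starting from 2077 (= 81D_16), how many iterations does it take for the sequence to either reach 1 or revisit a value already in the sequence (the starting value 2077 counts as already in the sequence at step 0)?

11

2077 = (8,1,13)_16 → 234
234 = (14,10)_16 → 296
296 = (1,2,8)_16 → 69
69 = (4,5)_16 → 41
41 = (2,9)_16 → 85
85 = (5,5)_16 → 50
50 = (3,2)_16 → 13
13 = (13)_16 → 169
169 = (10,9)_16 → 181
181 = (11,5)_16 → 146
146 = (9,2)_16 → 85  — 85 repeats.
That took 11 steps.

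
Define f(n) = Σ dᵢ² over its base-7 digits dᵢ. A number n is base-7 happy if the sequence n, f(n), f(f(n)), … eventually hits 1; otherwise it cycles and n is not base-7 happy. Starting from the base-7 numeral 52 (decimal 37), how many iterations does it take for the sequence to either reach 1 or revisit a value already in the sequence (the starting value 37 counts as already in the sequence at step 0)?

37 = (5,2)_7 → 5² + 2² = 29
29 = (4,1)_7 → 4² + 1² = 17
17 = (2,3)_7 → 2² + 3² = 13
13 = (1,6)_7 → 1² + 6² = 37  — 37 repeats.
That took 4 steps.

4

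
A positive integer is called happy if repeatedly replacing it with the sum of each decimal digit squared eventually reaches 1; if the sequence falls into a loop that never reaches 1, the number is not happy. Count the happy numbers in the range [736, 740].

2

736: 736 → 94 → 97 → 130 → 10 → 1  (reaches 1)
737: 737 → 107 → 50 → 25 → 29 → 85 → 89 → 145 → 42 → 20 → 4 → 16 → 37 → 58 → 89  (repeats 89)
738: 738 → 122 → 9 → 81 → 65 → 61 → 37 → 58 → 89 → 145 → 42 → 20 → 4 → 16 → 37  (repeats 37)
739: 739 → 139 → 91 → 82 → 68 → 100 → 1  (reaches 1)
740: 740 → 65 → 61 → 37 → 58 → 89 → 145 → 42 → 20 → 4 → 16 → 37  (repeats 37)
happy: 736, 739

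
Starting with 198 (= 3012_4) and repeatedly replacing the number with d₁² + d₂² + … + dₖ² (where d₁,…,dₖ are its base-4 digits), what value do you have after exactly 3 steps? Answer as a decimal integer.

10

198 = (3,0,1,2)_4 → 14
14 = (3,2)_4 → 13
13 = (3,1)_4 → 10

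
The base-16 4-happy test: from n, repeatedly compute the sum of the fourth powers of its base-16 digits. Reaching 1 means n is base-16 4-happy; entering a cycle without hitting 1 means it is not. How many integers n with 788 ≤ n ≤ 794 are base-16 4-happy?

788: 788 → 338 → 642 → 4128 → 17 → 2 → 16 → 1  (reaches 1)
789: 789 → 707 → 20833 → 1923 → 6578 → 21219 → 39138 → 49089 → 86003 → 101588 → 53650 → 35139 → 10994 → 60657 → 109778 → 59314 → 55474 → 47314 → 47314  (repeats 47314)
790: 790 → 1378 → 1937 → 8963 → 178 → 14657 → 6899 → 60707 → 67074 → 1313 → 642 → 4128 → 17 → 2 → 16 → 1  (reaches 1)
791: 791 → 2483 → 21283 → 803 → 178 → 14657 → 6899 → 60707 → 67074 → 1313 → 642 → 4128 → 17 → 2 → 16 → 1  (reaches 1)
792: 792 → 4178 → 642 → 4128 → 17 → 2 → 16 → 1  (reaches 1)
793: 793 → 6643 → 57268 → 94083 → 56099 → 43299 → 16658 → 274 → 18 → 17 → 2 → 16 → 1  (reaches 1)
794: 794 → 10082 → 3729 → 44978 → 75282 → 1330 → 722 → 28593 → 66563 → 338 → 642 → 4128 → 17 → 2 → 16 → 1  (reaches 1)
base-16 4-happy: 788, 790, 791, 792, 793, 794

6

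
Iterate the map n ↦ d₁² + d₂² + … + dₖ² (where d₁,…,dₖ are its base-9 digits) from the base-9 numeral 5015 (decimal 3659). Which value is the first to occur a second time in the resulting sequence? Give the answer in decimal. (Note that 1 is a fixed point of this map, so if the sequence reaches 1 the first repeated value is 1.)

65

3659 = (5,0,1,5)_9 → 5² + 0² + 1² + 5² = 51
51 = (5,6)_9 → 5² + 6² = 61
61 = (6,7)_9 → 6² + 7² = 85
85 = (1,0,4)_9 → 1² + 0² + 4² = 17
17 = (1,8)_9 → 1² + 8² = 65
65 = (7,2)_9 → 7² + 2² = 53
53 = (5,8)_9 → 5² + 8² = 89
89 = (1,0,8)_9 → 1² + 0² + 8² = 65  — 65 already appeared earlier.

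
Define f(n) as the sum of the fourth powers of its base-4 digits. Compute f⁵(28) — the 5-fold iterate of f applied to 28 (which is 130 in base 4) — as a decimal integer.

16

28 = (1,3,0)_4 → 82
82 = (1,1,0,2)_4 → 18
18 = (1,0,2)_4 → 17
17 = (1,0,1)_4 → 2
2 = (2)_4 → 16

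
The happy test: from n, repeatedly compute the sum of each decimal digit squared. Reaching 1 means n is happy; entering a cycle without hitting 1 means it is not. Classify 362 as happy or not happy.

362 → 49
49 → 97
97 → 130
130 → 10
10 → 1  — reached 1.

happy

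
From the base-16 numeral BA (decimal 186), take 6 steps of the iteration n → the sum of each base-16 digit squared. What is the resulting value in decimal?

186 = (11,10)_16 → 11² + 10² = 221
221 = (13,13)_16 → 13² + 13² = 338
338 = (1,5,2)_16 → 1² + 5² + 2² = 30
30 = (1,14)_16 → 1² + 14² = 197
197 = (12,5)_16 → 12² + 5² = 169
169 = (10,9)_16 → 10² + 9² = 181

181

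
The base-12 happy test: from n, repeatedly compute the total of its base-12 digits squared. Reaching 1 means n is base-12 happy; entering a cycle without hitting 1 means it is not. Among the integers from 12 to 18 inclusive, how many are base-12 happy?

12: 12 → 1  (reaches 1)
13: 13 → 2 → 4 → 16 → 17 → 26 → 8 → 64 → 41 → 34 → 104 → 128 → 164 → 66 → 61 → 26  (repeats 26)
14: 14 → 5 → 25 → 5  (repeats 5)
15: 15 → 10 → 100 → 80 → 100  (repeats 100)
16: 16 → 17 → 26 → 8 → 64 → 41 → 34 → 104 → 128 → 164 → 66 → 61 → 26  (repeats 26)
17: 17 → 26 → 8 → 64 → 41 → 34 → 104 → 128 → 164 → 66 → 61 → 26  (repeats 26)
18: 18 → 37 → 10 → 100 → 80 → 100  (repeats 100)
base-12 happy: 12

1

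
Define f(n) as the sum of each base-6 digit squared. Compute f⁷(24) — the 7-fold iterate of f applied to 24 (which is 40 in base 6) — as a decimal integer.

24 = (4,0)_6 → 4² + 0² = 16
16 = (2,4)_6 → 2² + 4² = 20
20 = (3,2)_6 → 3² + 2² = 13
13 = (2,1)_6 → 2² + 1² = 5
5 = (5)_6 → 5² = 25
25 = (4,1)_6 → 4² + 1² = 17
17 = (2,5)_6 → 2² + 5² = 29

29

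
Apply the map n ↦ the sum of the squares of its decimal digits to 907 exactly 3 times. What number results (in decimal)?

1

907 → 9² + 0² + 7² = 81 + 0 + 49 = 130
130 → 1² + 3² + 0² = 1 + 9 + 0 = 10
10 → 1² + 0² = 1 + 0 = 1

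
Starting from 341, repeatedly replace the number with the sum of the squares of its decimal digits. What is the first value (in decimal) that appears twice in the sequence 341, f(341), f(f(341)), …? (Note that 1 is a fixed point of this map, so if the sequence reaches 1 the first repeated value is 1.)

16

341 → 3² + 4² + 1² = 9 + 16 + 1 = 26
26 → 2² + 6² = 4 + 36 = 40
40 → 4² + 0² = 16 + 0 = 16
16 → 1² + 6² = 1 + 36 = 37
37 → 3² + 7² = 9 + 49 = 58
58 → 5² + 8² = 25 + 64 = 89
89 → 8² + 9² = 64 + 81 = 145
145 → 1² + 4² + 5² = 1 + 16 + 25 = 42
42 → 4² + 2² = 16 + 4 = 20
20 → 2² + 0² = 4 + 0 = 4
4 → 4² = 16  — 16 already appeared earlier.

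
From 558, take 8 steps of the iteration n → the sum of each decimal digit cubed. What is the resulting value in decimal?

153

558 → 5³ + 5³ + 8³ = 762
762 → 7³ + 6³ + 2³ = 567
567 → 5³ + 6³ + 7³ = 684
684 → 6³ + 8³ + 4³ = 792
792 → 7³ + 9³ + 2³ = 1080
1080 → 1³ + 0³ + 8³ + 0³ = 513
513 → 5³ + 1³ + 3³ = 153
153 → 1³ + 5³ + 3³ = 153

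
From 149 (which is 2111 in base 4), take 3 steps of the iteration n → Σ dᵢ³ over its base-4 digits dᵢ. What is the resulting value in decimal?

35

149 = (2,1,1,1)_4 → 2³ + 1³ + 1³ + 1³ = 8 + 1 + 1 + 1 = 11
11 = (2,3)_4 → 2³ + 3³ = 8 + 27 = 35
35 = (2,0,3)_4 → 2³ + 0³ + 3³ = 8 + 0 + 27 = 35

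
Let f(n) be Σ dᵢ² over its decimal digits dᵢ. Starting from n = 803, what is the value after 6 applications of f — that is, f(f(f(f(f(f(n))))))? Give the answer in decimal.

20

803 → 8² + 0² + 3² = 73
73 → 7² + 3² = 58
58 → 5² + 8² = 89
89 → 8² + 9² = 145
145 → 1² + 4² + 5² = 42
42 → 4² + 2² = 20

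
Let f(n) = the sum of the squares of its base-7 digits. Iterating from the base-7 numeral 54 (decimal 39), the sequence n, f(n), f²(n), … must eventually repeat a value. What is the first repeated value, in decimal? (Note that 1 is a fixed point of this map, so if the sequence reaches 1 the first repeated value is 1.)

39 = (5,4)_7 → 5² + 4² = 41
41 = (5,6)_7 → 5² + 6² = 61
61 = (1,1,5)_7 → 1² + 1² + 5² = 27
27 = (3,6)_7 → 3² + 6² = 45
45 = (6,3)_7 → 6² + 3² = 45  — 45 already appeared earlier.

45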